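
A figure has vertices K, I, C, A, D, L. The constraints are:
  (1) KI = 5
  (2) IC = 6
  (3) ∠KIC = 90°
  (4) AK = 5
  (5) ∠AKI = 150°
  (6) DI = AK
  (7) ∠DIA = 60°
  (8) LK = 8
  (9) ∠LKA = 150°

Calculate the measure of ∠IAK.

Step 1: By the law of cosines on triangle AKI: AI² = 5² + 5² − 2·5·5·cos(150°) = 93.3, so AI ≈ 9.66.
Step 2: By the inverse law of cosines on triangle IAK: cos(∠IAK) = (9.66² + 5² − 5²) / (2·9.66·5) = 93.3/96.59 = 0.9659, so ∠IAK = 15°.

Therefore, the measure of angle ∠IAK = 15°.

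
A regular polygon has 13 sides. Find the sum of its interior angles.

The sum of interior angles of an n-sided polygon is (n - 2) * 180.
For n = 13: (13 - 2) * 180 = 11 * 180 = 1980 degrees.

1980 degrees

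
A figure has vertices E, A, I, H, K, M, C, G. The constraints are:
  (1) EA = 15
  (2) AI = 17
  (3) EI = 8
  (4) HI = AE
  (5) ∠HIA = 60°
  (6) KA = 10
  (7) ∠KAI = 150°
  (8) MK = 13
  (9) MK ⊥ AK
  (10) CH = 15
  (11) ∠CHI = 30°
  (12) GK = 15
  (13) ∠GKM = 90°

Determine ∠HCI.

From the given relations: HI = AE = 15.
Step 1: By the law of cosines on triangle CHI: CI² = 15² + 15² − 2·15·15·cos(30°) = 60.29, so CI ≈ 7.76.
Step 2: By the inverse law of cosines on triangle HCI: cos(∠HCI) = (15² + 7.76² − 15²) / (2·15·7.76) = 60.29/232.94 = 0.2588, so ∠HCI = 75°.

Therefore, the measure of angle ∠HCI = 75°.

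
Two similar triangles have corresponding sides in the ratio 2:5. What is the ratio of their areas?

The ratio of areas of similar triangles equals the square of the side ratio.
Side ratio = 2:5
Area ratio = (2/5)^2 = 4/25 = 4:25

4:25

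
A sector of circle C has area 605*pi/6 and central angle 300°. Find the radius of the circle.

The sector covers 300°/360° = 5/6 of the full circle.
Full circle area = 605*pi/6 / 5/6 = 121*pi.
Since full area = πr², we get r² = 121*pi/π = 121, so r = 11.

11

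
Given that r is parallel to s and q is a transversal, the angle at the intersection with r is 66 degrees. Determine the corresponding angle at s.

When a transversal crosses parallel lines, angles in the same position at each intersection are called corresponding angles.
These are always equal, so the answer is 66 degrees.

66 degrees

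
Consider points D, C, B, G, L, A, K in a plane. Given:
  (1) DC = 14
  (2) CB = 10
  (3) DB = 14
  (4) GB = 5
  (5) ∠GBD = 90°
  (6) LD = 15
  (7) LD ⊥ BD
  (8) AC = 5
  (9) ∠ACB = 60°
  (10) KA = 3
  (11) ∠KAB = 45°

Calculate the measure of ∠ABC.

Step 1: By the law of cosines on triangle BCA: BA² = 10² + 5² − 2·10·5·cos(60°) = 75, so BA = 5·√3.
Step 2: By the inverse law of cosines on triangle ABC: cos(∠ABC) = ((5·√3)² + 10² − 5²) / (2·5·√3·10) = 150/173.21 = 0.866, so ∠ABC = 30°.

Therefore, the measure of angle ∠ABC = 30°.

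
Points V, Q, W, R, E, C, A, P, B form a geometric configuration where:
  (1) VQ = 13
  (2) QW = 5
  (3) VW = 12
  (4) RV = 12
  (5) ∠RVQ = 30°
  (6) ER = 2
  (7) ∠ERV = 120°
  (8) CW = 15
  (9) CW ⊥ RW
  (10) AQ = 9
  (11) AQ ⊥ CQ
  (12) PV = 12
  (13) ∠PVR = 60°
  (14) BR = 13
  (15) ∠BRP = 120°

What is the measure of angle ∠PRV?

Step 1: By the law of cosines on triangle RVP: RP² = 12² + 12² − 2·12·12·cos(60°) = 144, so RP = 12.
Step 2: By the inverse law of cosines on triangle PRV: cos(∠PRV) = (12² + 12² − 12²) / (2·12·12) = 144/288 = 0.5, so ∠PRV = 60°.

Therefore, the measure of angle ∠PRV = 60°.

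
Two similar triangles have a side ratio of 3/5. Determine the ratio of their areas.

The ratio of areas of similar triangles equals the square of the side ratio.
Side ratio = 3:5
Area ratio = (3/5)^2 = 9/25 = 9:25

9:25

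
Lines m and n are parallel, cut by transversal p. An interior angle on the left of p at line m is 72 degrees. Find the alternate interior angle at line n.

Alternate interior angles are equal: 72 degrees.

72 degrees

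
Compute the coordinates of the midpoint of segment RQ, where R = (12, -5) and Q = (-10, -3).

The midpoint is the point halfway along the segment.
Move half the horizontal distance: 12 + (-10 - 12)/2 = 12 + -22/2 = 1
Move half the vertical distance: -5 + (-3 - -5)/2 = -5 + 2/2 = -4
Midpoint = (1, -4)

(1, -4)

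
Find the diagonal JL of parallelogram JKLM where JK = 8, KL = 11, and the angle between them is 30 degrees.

The diagonal of a parallelogram can be found by treating two adjacent sides and the diagonal as a triangle.
Applying the law of cosines with sides 8, 11 and included angle 30°:
d^2 = 64 + 121 - 176*cos(30°) = 185 - 88*sqrt(3)
d = sqrt(185 - 88*sqrt(3))

sqrt(185 - 88*sqrt(3))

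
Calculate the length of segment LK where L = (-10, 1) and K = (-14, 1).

d = sqrt((-14 - -10)^2 + (1 - 1)^2)
d = sqrt(-4^2 + 0^2)
d = sqrt(16 + 0)
d = sqrt(16) = 4

4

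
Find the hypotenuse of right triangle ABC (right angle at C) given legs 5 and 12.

AB = sqrt(5^2 + 12^2) = sqrt(169) = 13

13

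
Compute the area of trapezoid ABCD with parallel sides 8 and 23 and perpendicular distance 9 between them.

Area = (8 + 23) * 9 / 2 = 279 / 2 = 279/2

279/2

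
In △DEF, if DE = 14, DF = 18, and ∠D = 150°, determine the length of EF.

When two sides and the included angle are known, the law of cosines gives the third side.
c^2 = a^2 + b^2 - 2ab cos(C) generalizes the Pythagorean theorem to non-right triangles.
Here: EF^2 = 196 + 324 - 504*(-sqrt(3)/2) = 252*sqrt(3) + 520
EF = 2*sqrt(63*sqrt(3) + 130)

2*sqrt(63*sqrt(3) + 130)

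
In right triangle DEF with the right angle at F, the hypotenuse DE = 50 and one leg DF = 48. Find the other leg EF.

EF = sqrt(50^2 - 48^2) = sqrt(196) = 14

14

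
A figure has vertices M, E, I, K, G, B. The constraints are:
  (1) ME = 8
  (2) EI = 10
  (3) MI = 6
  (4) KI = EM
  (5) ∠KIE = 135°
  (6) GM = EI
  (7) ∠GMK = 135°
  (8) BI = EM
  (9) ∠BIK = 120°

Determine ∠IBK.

From the given relations: BI = EM = 8; KI = EM = 8.
Step 1: By the law of cosines on triangle BIK: BK² = 8² + 8² − 2·8·8·cos(120°) = 192, so BK = 8·√3.
Step 2: By the inverse law of cosines on triangle IBK: cos(∠IBK) = (8² + (8·√3)² − 8²) / (2·8·8·√3) = 192/221.7 = 0.866, so ∠IBK = 30°.

Therefore, the measure of angle ∠IBK = 30°.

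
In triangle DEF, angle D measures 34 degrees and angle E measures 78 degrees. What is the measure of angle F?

Let angle F = x. Then 34 + 78 + x = 180.
x = 180 - 112 = 68 degrees.

68 degrees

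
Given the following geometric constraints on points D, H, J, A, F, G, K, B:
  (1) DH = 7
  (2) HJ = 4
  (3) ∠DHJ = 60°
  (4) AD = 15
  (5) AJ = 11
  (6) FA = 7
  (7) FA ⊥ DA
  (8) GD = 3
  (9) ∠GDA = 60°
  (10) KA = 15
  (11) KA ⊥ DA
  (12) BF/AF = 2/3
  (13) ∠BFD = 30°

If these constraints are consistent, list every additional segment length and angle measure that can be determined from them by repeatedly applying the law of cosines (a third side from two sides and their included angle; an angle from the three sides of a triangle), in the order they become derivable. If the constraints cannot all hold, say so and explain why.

The constraints are consistent. Derivable facts, in order:
After 1 step:
- AG = 3·√21
- DF ≈ 16.55
- DJ = √37
- DK = 15·√2
After 2 steps:
- DB ≈ 12.73
- ∠ADF = 25.02°
- ∠ADJ = 39.41°
- ∠ADK = 45°
- ∠AFD = 64.98°
- ∠AGD = 109.11°
- ∠AJD = 120.04°
- ∠AKD = 45°
- ∠DAG = 10.89°
- ∠DAJ = 20.55°
- ∠DJH = 85.28°
- ∠HDJ = 34.72°
After 3 steps:
- ∠BDF = 10.56°
- ∠DBF = 139.44°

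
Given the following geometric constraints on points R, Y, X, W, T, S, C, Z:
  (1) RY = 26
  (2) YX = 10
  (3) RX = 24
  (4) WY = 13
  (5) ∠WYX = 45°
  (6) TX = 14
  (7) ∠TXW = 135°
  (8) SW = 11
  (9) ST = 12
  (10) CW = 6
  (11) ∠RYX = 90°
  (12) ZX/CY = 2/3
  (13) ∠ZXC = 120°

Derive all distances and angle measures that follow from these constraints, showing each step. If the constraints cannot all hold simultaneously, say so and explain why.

These constraints are not satisfiable: (1), (2) and (3) fix all three sides of triangle RYX, so by the law of cosines cos(∠RYX) = (26² + 10² − 24²) / (2·26·10) = 0.3846, i.e. ∠RYX ≈ 67.38°, which contradicts (11) ∠RYX = 90°. No planar figure meets all of them, so nothing further can be derived.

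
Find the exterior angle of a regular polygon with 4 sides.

Each exterior angle of a regular n-gon is 360 / n.
For n = 4: 360 / 4 = 90 degrees.

90 degrees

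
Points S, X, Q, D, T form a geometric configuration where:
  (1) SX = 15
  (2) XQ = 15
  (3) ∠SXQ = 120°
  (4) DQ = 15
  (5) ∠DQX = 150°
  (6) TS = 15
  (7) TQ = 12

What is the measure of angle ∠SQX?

Step 1: By the law of cosines on triangle QXS: QS² = 15² + 15² − 2·15·15·cos(120°) = 675, so QS = 15·√3.
Step 2: By the inverse law of cosines on triangle SQX: cos(∠SQX) = ((15·√3)² + 15² − 15²) / (2·15·√3·15) = 675/779.42 = 0.866, so ∠SQX = 30°.

Therefore, the measure of angle ∠SQX = 30°.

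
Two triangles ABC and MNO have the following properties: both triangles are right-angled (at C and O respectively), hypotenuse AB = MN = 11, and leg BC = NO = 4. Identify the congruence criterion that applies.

Consider the given information: both triangles are right-angled (at C and O respectively), hypotenuse AB = MN = 11, and leg BC = NO = 4
This is not SSS or ASA: SSS requires all three pairs of sides, but we don't have that. ASA requires two angles and the side between them.
The correct criterion is HL. The hypotenuse and one leg of two right triangles are equal (Hypotenuse-Leg).

HL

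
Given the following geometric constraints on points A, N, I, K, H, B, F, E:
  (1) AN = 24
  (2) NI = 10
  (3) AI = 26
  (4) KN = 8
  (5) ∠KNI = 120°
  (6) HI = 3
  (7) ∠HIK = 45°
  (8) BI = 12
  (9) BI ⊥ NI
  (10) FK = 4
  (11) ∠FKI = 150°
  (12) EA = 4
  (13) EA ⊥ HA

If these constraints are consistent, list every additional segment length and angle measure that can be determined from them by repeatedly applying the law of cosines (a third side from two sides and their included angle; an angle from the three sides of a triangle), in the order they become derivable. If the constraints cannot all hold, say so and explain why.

The constraints are consistent. Derivable facts, in order:
After 1 step:
- IK = 2·√61
- NB = 2·√61
- ∠AIN = 67.38°
- ∠ANI = 90°
- ∠IAN = 22.62°
After 2 steps:
- IF ≈ 19.19
- KH ≈ 13.66
- ∠BNI = 50.19°
- ∠IBN = 39.81°
- ∠IKN = 33.67°
- ∠KIN = 26.33°
After 3 steps:
- ∠FIK = 5.98°
- ∠HKI = 8.93°
- ∠IFK = 24.02°
- ∠IHK = 126.07°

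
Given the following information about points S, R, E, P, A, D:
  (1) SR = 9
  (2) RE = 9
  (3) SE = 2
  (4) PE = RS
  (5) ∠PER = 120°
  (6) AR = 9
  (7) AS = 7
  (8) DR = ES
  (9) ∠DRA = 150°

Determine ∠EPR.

From the given relations: PE = RS = 9.
Step 1: By the law of cosines on triangle PER: PR² = 9² + 9² − 2·9·9·cos(120°) = 243, so PR = 9·√3.
Step 2: By the inverse law of cosines on triangle EPR: cos(∠EPR) = (9² + (9·√3)² − 9²) / (2·9·9·√3) = 243/280.59 = 0.866, so ∠EPR = 30°.

Therefore, the measure of angle ∠EPR = 30°.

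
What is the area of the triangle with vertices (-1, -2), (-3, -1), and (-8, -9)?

The Shoelace formula computes the area from vertex coordinates by summing cross products.
For vertices (-1,-2), (-3,-1), (-8,-9):
Signed sum = -1*-1 - -3*-2 + -3*-9 - -8*-1 + -8*-2 - -1*-9
= -5 + 19 + 7 = 21
Area = (1/2)|21| = 21/2.

21/2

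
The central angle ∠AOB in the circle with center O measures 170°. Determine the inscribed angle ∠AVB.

Inscribed angle = 170° / 2 = 85° (inscribed angle theorem).

85°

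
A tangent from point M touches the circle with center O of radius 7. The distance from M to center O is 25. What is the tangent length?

The tangent, radius, and line from the external point to the center form a right triangle.
The right angle is where the tangent meets the radius.
By the Pythagorean theorem: tangent² + 7² = 25²
tangent² = 625 - 49 = 576
tangent = 24

24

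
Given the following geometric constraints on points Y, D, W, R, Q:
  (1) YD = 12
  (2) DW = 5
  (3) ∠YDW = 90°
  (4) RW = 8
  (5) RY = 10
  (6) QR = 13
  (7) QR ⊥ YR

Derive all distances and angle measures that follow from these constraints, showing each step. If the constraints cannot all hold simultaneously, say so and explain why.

The constraints are consistent.

Step 1: From YD = 12, DW = 5, and ∠YDW = 90°, by the law of cosines:
  YW² = YD² + DW² - 2·YD·DW·cos(90°) = 144 + 25 - 0 = 169
  YW = 13

Step 2: From YR = 10, RQ = 13, and ∠YRQ = 90°, by the law of cosines:
  YQ² = YR² + RQ² - 2·YR·RQ·cos(90°) = 100 + 169 - 0 = 269
  YQ ≈ 16.4

Step 3: From YD = 12, YW = 13, DW = 5, by the inverse law of cosines:
  cos(∠DYW) = (YD² + YW² - DW²) / (2·YD·YW)
  ∠DYW = 22.62°

Step 4: From YQ = 16.4, YR = 10, QR = 13, by the inverse law of cosines:
  cos(∠QYR) = (YQ² + YR² - QR²) / (2·YQ·YR)
  ∠QYR = 52.43°

Step 5: From YR = 10, YW = 13, RW = 8, by the inverse law of cosines:
  cos(∠RYW) = (YR² + YW² - RW²) / (2·YR·YW)
  ∠RYW = 37.96°

Step 6: From WD = 5, WY = 13, DY = 12, by the inverse law of cosines:
  cos(∠DWY) = (WD² + WY² - DY²) / (2·WD·WY)
  ∠DWY = 67.38°

Step 7: From WR = 8, WY = 13, RY = 10, by the inverse law of cosines:
  cos(∠RWY) = (WR² + WY² - RY²) / (2·WR·WY)
  ∠RWY = 50.25°

Step 8: From RW = 8, RY = 10, WY = 13, by the inverse law of cosines:
  cos(∠WRY) = (RW² + RY² - WY²) / (2·RW·RY)
  ∠WRY = 91.79°

Step 9: From QR = 13, QY = 16.4, RY = 10, by the inverse law of cosines:
  cos(∠RQY) = (QR² + QY² - RY²) / (2·QR·QY)
  ∠RQY = 37.57°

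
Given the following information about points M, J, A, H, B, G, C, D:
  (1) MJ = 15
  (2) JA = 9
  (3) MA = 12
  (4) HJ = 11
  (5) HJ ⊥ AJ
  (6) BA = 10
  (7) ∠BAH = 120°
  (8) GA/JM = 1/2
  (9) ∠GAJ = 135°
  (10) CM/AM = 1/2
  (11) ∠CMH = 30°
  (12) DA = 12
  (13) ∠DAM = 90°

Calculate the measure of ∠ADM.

Step 1: By the law of cosines on triangle DAM: DM² = 12² + 12² − 2·12·12·cos(90°) = 288, so DM = 12·√2.
Step 2: By the inverse law of cosines on triangle ADM: cos(∠ADM) = (12² + (12·√2)² − 12²) / (2·12·12·√2) = 288/407.29 = 0.7071, so ∠ADM = 45°.

Therefore, the measure of angle ∠ADM = 45°.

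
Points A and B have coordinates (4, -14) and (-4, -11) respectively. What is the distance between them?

d = sqrt((-8)^2 + (3)^2) = sqrt(73)

sqrt(73)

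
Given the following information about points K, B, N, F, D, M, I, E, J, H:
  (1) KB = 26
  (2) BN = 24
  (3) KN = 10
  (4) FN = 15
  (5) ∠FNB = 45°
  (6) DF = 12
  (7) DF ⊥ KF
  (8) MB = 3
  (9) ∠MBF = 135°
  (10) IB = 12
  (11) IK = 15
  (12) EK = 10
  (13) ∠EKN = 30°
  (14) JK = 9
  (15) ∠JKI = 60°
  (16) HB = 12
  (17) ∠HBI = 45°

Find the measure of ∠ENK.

Step 1: By the law of cosines on triangle NKE: NE² = 10² + 10² − 2·10·10·cos(30°) = 26.79, so NE ≈ 5.18.
Step 2: By the inverse law of cosines on triangle ENK: cos(∠ENK) = (5.18² + 10² − 10²) / (2·5.18·10) = 26.79/103.53 = 0.2588, so ∠ENK = 75°.

Therefore, the measure of angle ∠ENK = 75°.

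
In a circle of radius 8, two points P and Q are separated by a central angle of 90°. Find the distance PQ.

Drop a perpendicular from the center to the chord, bisecting both the chord and the central angle.
Each half-chord = r sin(θ/2) = 8 sin(45°).
The full chord = 2 × 8 × sin(45°) = 8*sqrt(2).

8*sqrt(2)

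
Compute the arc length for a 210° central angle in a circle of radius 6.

The full circumference is 2πr = 2π(6) = 12*pi.
The arc spans 210° out of 360°, which is a fraction of 7/12.
Arc length = 12*pi × 7/12 = 7*pi.

7*pi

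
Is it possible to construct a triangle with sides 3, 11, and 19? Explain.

The longest side is 19. The other two sides sum to 3 + 11 = 14.
Since 14 ≤ 19, the two shorter sides cannot reach around to close the triangle.

No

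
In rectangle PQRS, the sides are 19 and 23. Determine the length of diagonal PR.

d = sqrt(19^2 + 23^2) = sqrt(890)

sqrt(890)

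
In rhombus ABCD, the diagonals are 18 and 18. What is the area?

The diagonals of a rhombus divide it into four right triangles.
Each triangle has legs 18/ 2 = 9 and 18/2 = 9, so each has area (1/2)*9*9 = 81/2.
Four such triangles give total area = (d1 * d2) / 2 = 162.

162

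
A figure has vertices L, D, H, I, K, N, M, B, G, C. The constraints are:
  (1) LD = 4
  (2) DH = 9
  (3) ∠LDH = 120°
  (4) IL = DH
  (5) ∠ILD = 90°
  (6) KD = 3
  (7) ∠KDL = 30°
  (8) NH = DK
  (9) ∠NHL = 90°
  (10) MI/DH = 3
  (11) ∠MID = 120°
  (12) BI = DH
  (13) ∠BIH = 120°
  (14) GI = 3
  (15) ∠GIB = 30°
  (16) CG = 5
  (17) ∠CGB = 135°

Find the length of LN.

From the given relations: NH = DK = 3.
Step 1: By the law of cosines on triangle LDH: LH² = 4² + 9² − 2·4·9·cos(120°) = 133, so LH = √133.
Step 2: By the law of cosines on triangle LHN: LN² = √133² + 3² − 2·√133·3·cos(90°) = 142, so LN = √142.

Therefore, the length of LN = √142.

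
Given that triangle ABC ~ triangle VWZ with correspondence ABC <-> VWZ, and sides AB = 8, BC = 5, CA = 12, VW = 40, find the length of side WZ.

k = 40/8 = 5. WZ = 5 * 5 = 25.

25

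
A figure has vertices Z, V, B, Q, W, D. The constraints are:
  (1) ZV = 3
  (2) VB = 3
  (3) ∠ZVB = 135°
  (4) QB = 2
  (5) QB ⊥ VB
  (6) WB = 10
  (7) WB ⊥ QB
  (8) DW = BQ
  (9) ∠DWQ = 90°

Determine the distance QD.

From the given relations: DW = BQ = 2.
Step 1: By the law of cosines on triangle QBW: QW² = 2² + 10² − 2·2·10·cos(90°) = 104, so QW = 2·√26.
Step 2: By the law of cosines on triangle QWD: QD² = (2·√26)² + 2² − 2·2·√26·2·cos(90°) = 108, so QD = 6·√3.

Therefore, the length of QD = 6·√3.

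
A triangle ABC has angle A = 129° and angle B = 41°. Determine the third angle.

Let angle C = x. Then 129 + 41 + x = 180.
x = 180 - 170 = 10 degrees.

10 degrees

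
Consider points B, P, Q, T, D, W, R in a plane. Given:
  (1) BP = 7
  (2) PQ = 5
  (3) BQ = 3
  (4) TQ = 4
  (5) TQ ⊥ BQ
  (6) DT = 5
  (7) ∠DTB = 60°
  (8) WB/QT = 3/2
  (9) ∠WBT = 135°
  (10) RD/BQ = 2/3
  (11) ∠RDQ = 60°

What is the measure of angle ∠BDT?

Step 1: By the law of cosines on triangle BQT: BT² = 3² + 4² − 2·3·4·cos(90°) = 25, so BT = 5.
Step 2: By the law of cosines on triangle DTB: DB² = 5² + 5² − 2·5·5·cos(60°) = 25, so DB = 5.
Step 3: By the inverse law of cosines on triangle BDT: cos(∠BDT) = (5² + 5² − 5²) / (2·5·5) = 25/50 = 0.5, so ∠BDT = 60°.

Therefore, the measure of angle ∠BDT = 60°.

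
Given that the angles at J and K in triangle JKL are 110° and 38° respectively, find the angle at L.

angle L = 180 - 110 - 38 = 32 degrees.

32 degrees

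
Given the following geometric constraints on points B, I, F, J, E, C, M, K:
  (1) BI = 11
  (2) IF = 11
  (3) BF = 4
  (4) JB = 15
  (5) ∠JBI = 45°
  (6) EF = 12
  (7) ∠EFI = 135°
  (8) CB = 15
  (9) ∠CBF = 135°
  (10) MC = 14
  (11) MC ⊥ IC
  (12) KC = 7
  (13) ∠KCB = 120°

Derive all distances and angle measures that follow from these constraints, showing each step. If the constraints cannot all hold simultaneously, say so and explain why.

The constraints are consistent.

Step 1: From BC = 15, CK = 7, and ∠BCK = 120°, by the law of cosines:
  BK² = BC² + CK² - 2·BC·CK·cos(120°) = 225 + 49 + 105 = 379
  BK ≈ 19.47

Step 2: From IB = 11, BJ = 15, and ∠IBJ = 45°, by the law of cosines:
  IJ² = IB² + BJ² - 2·IB·BJ·cos(45°) = 121 + 225 - 233.3 = 112.7
  IJ ≈ 10.61

Step 3: From IF = 11, FE = 12, and ∠IFE = 135°, by the law of cosines:
  IE² = IF² + FE² - 2·IF·FE·cos(135°) = 121 + 144 + 186.7 = 451.7
  IE ≈ 21.25

Step 4: From FB = 4, BC = 15, and ∠FBC = 135°, by the law of cosines:
  FC² = FB² + BC² - 2·FB·BC·cos(135°) = 16 + 225 + 84.85 = 325.9
  FC ≈ 18.05

Step 5: From BF = 4, BI = 11, FI = 11, by the inverse law of cosines:
  cos(∠FBI) = (BF² + BI² - FI²) / (2·BF·BI)
  ∠FBI = 79.52°

Step 6: From IB = 11, IF = 11, BF = 4, by the inverse law of cosines:
  cos(∠BIF) = (IB² + IF² - BF²) / (2·IB·IF)
  ∠BIF = 20.95°

Step 7: From FB = 4, FI = 11, BI = 11, by the inverse law of cosines:
  cos(∠BFI) = (FB² + FI² - BI²) / (2·FB·FI)
  ∠BFI = 79.52°

Step 8: From BC = 15, BK = 19.47, CK = 7, by the inverse law of cosines:
  cos(∠CBK) = (BC² + BK² - CK²) / (2·BC·BK)
  ∠CBK = 18.14°

Step 9: From IB = 11, IJ = 10.61, BJ = 15, by the inverse law of cosines:
  cos(∠BIJ) = (IB² + IJ² - BJ²) / (2·IB·IJ)
  ∠BIJ = 87.88°

Step 10: From IE = 21.25, IF = 11, EF = 12, by the inverse law of cosines:
  cos(∠EIF) = (IE² + IF² - EF²) / (2·IE·IF)
  ∠EIF = 23.53°

Step 11: From FB = 4, FC = 18.05, BC = 15, by the inverse law of cosines:
  cos(∠BFC) = (FB² + FC² - BC²) / (2·FB·FC)
  ∠BFC = 35.99°

Step 12: From JB = 15, JI = 10.61, BI = 11, by the inverse law of cosines:
  cos(∠BJI) = (JB² + JI² - BI²) / (2·JB·JI)
  ∠BJI = 47.12°

Step 13: From EF = 12, EI = 21.25, FI = 11, by the inverse law of cosines:
  cos(∠FEI) = (EF² + EI² - FI²) / (2·EF·EI)
  ∠FEI = 21.47°

Step 14: From CB = 15, CF = 18.05, BF = 4, by the inverse law of cosines:
  cos(∠BCF) = (CB² + CF² - BF²) / (2·CB·CF)
  ∠BCF = 9.01°

Step 15: From KB = 19.47, KC = 7, BC = 15, by the inverse law of cosines:
  cos(∠BKC) = (KB² + KC² - BC²) / (2·KB·KC)
  ∠BKC = 41.86°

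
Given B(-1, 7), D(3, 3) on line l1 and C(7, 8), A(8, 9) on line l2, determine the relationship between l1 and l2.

Slope of line 1: m1 = (3 - 7)/(3 - -1) = -4/4 = -1
Slope of line 2: m2 = (9 - 8)/(8 - 7) = 1/1 = 1
Two lines are perpendicular when the product of their slopes is -1 (negative reciprocals).
m1 * m2 = (-1) * (1) = -1, confirming perpendicularity.

Perpendicular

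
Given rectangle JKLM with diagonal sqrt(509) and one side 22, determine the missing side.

Using the Pythagorean theorem: d^2 = a^2 + b^2
b^2 = d^2 - a^2
b^2 = 509 - 484
b^2 = 25
b = sqrt(25) = 5

5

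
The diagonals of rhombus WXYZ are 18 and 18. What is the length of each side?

The diagonals of a rhombus bisect each other at right angles.
Half-diagonals: 18/2 = 9 and 18/2 = 9
side = sqrt(9^2 + 9^2)
side = sqrt(81 + 81)
side = sqrt(162) = 9*sqrt(2)

9*sqrt(2)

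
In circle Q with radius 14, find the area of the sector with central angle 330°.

The full circle has area πr² = π(14)² = 196*pi.
The sector covers 330° out of 360°, a fraction of 11/12.
Sector area = 196*pi × 11/12 = 539*pi/3.

539*pi/3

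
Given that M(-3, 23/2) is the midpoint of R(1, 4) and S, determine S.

Using the midpoint formula: M = ((x1 + x2)/2, (y1 + y2)/2)
We know M = (-3, 23/2) and R = (1, 4)
For x: -3 = (1 + x2)/2, so x2 = 2*-3 - 1 = -7
For y: 23/2 = (4 + y2)/2, so y2 = 2*23/2 - 4 = 19
S = (-7, 19)

(-7, 19)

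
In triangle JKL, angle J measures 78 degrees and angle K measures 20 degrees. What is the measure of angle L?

Let angle L = x. Then 78 + 20 + x = 180.
x = 180 - 98 = 82 degrees.

82 degrees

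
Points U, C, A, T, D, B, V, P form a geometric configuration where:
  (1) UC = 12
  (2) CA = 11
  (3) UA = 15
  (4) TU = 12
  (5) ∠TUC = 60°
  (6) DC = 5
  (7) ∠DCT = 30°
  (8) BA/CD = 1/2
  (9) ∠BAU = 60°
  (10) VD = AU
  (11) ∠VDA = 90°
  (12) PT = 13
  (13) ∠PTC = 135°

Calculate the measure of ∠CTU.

Step 1: By the law of cosines on triangle TUC: TC² = 12² + 12² − 2·12·12·cos(60°) = 144, so TC = 12.
Step 2: By the inverse law of cosines on triangle CTU: cos(∠CTU) = (12² + 12² − 12²) / (2·12·12) = 144/288 = 0.5, so ∠CTU = 60°.

Therefore, the measure of angle ∠CTU = 60°.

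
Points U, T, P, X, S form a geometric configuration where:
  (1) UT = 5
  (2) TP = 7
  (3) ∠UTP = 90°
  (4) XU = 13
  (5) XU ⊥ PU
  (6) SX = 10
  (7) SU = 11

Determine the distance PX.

Step 1: By the law of cosines on triangle UTP: UP² = 5² + 7² − 2·5·7·cos(90°) = 74, so UP = √74.
Step 2: By the law of cosines on triangle PUX: PX² = √74² + 13² − 2·√74·13·cos(90°) = 243, so PX = 9·√3.

Therefore, the length of PX = 9·√3.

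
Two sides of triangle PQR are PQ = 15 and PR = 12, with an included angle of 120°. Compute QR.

Law of cosines: QR^2 = 15^2 + 12^2 - 2(15)(12)cos(120°) = 549, so QR = 3*sqrt(61).

3*sqrt(61)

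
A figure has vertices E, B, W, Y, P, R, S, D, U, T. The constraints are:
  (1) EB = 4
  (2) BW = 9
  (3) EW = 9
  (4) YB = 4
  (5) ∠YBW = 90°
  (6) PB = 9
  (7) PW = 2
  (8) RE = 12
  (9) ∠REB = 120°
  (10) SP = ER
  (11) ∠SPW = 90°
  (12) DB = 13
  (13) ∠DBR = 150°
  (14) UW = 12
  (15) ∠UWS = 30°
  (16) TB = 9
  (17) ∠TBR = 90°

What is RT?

Step 1: By the law of cosines on triangle BER: BR² = 4² + 12² − 2·4·12·cos(120°) = 208, so BR = 4·√13.
Step 2: By the law of cosines on triangle RBT: RT² = (4·√13)² + 9² − 2·4·√13·9·cos(90°) = 289, so RT = 17.

Therefore, the length of RT = 17.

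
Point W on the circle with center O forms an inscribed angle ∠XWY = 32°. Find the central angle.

By the inscribed angle theorem, the central angle is twice the inscribed angle.
Central angle = 2 × 32° = 64°

64°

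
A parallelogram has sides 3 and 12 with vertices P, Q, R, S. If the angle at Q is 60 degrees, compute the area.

Area = 3 * 12 * sin(60°) = 36 * sqrt(3)/2 = 18*sqrt(3)

18*sqrt(3)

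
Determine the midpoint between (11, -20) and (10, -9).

The midpoint is the point halfway along the segment.
Move half the horizontal distance: 11 + (10 - 11)/2 = 11 + -1/2 = 21/2
Move half the vertical distance: -20 + (-9 - -20)/2 = -20 + 11/2 = -29/2
Midpoint = (21/2, -29/2)

(21/2, -29/2)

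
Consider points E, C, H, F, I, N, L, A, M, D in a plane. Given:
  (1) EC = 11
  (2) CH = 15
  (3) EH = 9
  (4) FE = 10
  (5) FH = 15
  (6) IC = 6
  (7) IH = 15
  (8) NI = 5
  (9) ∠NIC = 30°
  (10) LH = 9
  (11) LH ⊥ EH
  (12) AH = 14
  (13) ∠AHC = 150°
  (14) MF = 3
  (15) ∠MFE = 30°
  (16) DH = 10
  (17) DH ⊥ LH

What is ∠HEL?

Step 1: By the law of cosines on triangle EHL: EL² = 9² + 9² − 2·9·9·cos(90°) = 162, so EL = 9·√2.
Step 2: By the inverse law of cosines on triangle HEL: cos(∠HEL) = (9² + (9·√2)² − 9²) / (2·9·9·√2) = 162/229.1 = 0.7071, so ∠HEL = 45°.

Therefore, the measure of angle ∠HEL = 45°.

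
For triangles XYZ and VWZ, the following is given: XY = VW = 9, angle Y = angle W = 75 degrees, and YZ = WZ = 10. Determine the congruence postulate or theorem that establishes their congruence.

The given information provides:
XY = VW = 9, angle Y = angle W = 75 degrees, and YZ = WZ = 10
This matches the SAS congruence theorem.
Two pairs of corresponding sides and the included angle are equal (Side-Angle-Side).

SAS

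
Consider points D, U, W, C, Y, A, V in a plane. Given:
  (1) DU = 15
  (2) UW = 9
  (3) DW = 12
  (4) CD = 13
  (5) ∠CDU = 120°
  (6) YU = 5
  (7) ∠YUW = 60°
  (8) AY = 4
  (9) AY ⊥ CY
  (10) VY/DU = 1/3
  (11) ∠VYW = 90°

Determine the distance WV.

From the given relations: VY = 1/3·DU = 1/3·15 = 5.
Step 1: By the law of cosines on triangle WUY: WY² = 9² + 5² − 2·9·5·cos(60°) = 61, so WY = √61.
Step 2: By the law of cosines on triangle WYV: WV² = √61² + 5² − 2·√61·5·cos(90°) = 86, so WV = √86.

Therefore, the length of WV = √86.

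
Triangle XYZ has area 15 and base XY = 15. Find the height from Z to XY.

Area = (1/2) * base * height
height = 2 * Area / base
height = 2 * 15 / 15
height = 30 / 15
height = 2

2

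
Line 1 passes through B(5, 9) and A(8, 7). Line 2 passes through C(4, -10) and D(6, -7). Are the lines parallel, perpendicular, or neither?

Slope of line 1: m1 = (7 - 9)/(8 - 5) = -2/3 = -2/3
Slope of line 2: m2 = (-7 - -10)/(6 - 4) = 3/2 = 3/2
m1 * m2 = -1, so perpendicular.

Perpendicular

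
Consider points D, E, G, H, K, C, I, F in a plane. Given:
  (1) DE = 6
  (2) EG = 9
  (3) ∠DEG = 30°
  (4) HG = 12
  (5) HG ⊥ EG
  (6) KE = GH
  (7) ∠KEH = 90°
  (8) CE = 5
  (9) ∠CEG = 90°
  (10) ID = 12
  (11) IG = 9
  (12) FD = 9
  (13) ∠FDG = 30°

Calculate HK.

From the given relations: KE = GH = 12.
Step 1: By the law of cosines on triangle EGH: EH² = 9² + 12² − 2·9·12·cos(90°) = 225, so EH = 15.
Step 2: By the law of cosines on triangle HEK: HK² = 15² + 12² − 2·15·12·cos(90°) = 369, so HK = 3·√41.

Therefore, the length of HK = 3·√41.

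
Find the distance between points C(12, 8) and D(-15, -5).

d = sqrt((-15 - 12)^2 + (-5 - 8)^2)
d = sqrt(-27^2 + -13^2)
d = sqrt(729 + 169)
d = sqrt(898)

sqrt(898)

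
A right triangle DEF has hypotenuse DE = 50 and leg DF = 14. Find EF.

Rearranging the Pythagorean theorem to solve for the unknown leg:
leg^2 = hypotenuse^2 - known_leg^2 = 2500 - 196 = 2304
leg = sqrt(2304) = 48.

48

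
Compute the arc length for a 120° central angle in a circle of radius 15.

The full circumference is 2πr = 2π(15) = 30*pi.
The arc spans 120° out of 360°, which is a fraction of 1/3.
Arc length = 30*pi × 1/3 = 10*pi.

10*pi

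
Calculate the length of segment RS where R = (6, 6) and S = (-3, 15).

d = sqrt((-9)^2 + (9)^2) = sqrt(162) = 9*sqrt(2)

9*sqrt(2)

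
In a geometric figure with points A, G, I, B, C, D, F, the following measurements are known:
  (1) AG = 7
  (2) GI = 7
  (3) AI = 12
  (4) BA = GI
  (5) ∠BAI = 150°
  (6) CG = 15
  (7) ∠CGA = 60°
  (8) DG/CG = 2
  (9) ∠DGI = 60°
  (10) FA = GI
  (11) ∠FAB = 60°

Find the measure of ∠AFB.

From the given relations: FA = GI = 7; BA = GI = 7.
Step 1: By the law of cosines on triangle FAB: FB² = 7² + 7² − 2·7·7·cos(60°) = 49, so FB = 7.
Step 2: By the inverse law of cosines on triangle AFB: cos(∠AFB) = (7² + 7² − 7²) / (2·7·7) = 49/98 = 0.5, so ∠AFB = 60°.

Therefore, the measure of angle ∠AFB = 60°.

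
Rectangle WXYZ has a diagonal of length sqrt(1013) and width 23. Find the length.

b = sqrt(d^2 - a^2) = sqrt(1013 - 529) = sqrt(484) = 22

22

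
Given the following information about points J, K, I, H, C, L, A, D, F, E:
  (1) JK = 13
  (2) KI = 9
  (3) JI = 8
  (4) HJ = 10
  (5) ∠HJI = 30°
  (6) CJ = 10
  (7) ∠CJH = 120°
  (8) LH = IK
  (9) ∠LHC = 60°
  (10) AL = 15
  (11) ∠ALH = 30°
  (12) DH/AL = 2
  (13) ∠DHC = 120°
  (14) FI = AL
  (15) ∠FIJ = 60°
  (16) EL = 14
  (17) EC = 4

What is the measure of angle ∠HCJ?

Step 1: By the law of cosines on triangle CJH: CH² = 10² + 10² − 2·10·10·cos(120°) = 300, so CH = 10·√3.
Step 2: By the inverse law of cosines on triangle HCJ: cos(∠HCJ) = ((10·√3)² + 10² − 10²) / (2·10·√3·10) = 300/346.41 = 0.866, so ∠HCJ = 30°.

Therefore, the measure of angle ∠HCJ = 30°.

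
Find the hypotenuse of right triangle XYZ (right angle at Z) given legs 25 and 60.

In a right triangle, the square of the hypotenuse equals the sum of the squares of the two legs.
The legs are 25 and 60, so the hypotenuse = sqrt(625 + 3600) = sqrt(4225) = 65.

65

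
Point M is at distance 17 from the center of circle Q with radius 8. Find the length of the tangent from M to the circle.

Let T be the point of tangency. Then QT ⊥ MT (radius ⊥ tangent).
In right triangle QTM: QM² = QT² + MT²
17² = 8² + MT²
MT² = 225, MT = 15

15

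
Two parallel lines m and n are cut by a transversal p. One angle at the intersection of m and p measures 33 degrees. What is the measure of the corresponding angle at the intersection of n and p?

Corresponding angles formed by parallel lines and a transversal are equal.
The given angle is 33 degrees.
The corresponding angle = 33 degrees.

33 degrees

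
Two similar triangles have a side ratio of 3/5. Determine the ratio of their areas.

Area ratio = (side ratio)^2 = (3/5)^2 = 9:25.

9:25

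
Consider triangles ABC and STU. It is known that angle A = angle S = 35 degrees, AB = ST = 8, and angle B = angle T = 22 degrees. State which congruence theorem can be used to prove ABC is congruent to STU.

Consider the given information: angle A = angle S = 35 degrees, AB = ST = 8, and angle B = angle T = 22 degrees
This is not AAS or HL: AAS requires two angles and a non-included side. HL only applies to right triangles with matching hypotenuse and leg.
The correct criterion is ASA. Two pairs of corresponding angles and the included side are equal (Angle-Side-Angle).

ASA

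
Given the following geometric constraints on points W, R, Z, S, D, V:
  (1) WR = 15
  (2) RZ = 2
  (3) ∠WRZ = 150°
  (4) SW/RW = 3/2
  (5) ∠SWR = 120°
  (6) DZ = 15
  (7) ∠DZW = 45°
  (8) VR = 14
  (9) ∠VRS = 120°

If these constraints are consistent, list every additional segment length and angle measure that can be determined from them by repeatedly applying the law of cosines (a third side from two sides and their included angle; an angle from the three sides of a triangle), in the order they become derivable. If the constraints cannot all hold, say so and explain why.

The constraints are consistent. Derivable facts, in order:
After 1 step:
- RS ≈ 32.69
- WZ ≈ 16.76
After 2 steps:
- SV ≈ 41.5
- WD ≈ 12.26
- ∠RSW = 23.41°
- ∠RWZ = 3.42°
- ∠RZW = 26.58°
- ∠SRW = 36.59°
After 3 steps:
- ∠DWZ = 59.87°
- ∠RSV = 16.99°
- ∠RVS = 43.01°
- ∠WDZ = 75.13°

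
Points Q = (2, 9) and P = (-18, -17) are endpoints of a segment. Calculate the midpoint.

M = ((x₁ + x₂)/2, (y₁ + y₂)/2)
= ((2 + -18)/2, (9 + -17)/2)
= (-16/2, -8/2) = (-8, -4)

(-8, -4)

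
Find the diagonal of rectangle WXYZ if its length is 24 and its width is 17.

A rectangle's diagonal splits it into two right triangles, with the diagonal as the hypotenuse.
By the Pythagorean theorem, d^2 = 24^2 + 17^2 = 865.
Therefore d = sqrt(865).

sqrt(865)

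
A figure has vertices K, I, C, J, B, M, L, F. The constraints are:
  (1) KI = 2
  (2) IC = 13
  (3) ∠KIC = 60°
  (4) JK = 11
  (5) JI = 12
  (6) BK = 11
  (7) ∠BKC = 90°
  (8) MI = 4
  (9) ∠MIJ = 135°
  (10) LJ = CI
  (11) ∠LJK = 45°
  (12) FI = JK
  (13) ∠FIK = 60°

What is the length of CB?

Step 1: By the law of cosines on triangle CIK: CK² = 13² + 2² − 2·13·2·cos(60°) = 147, so CK = 7·√3.
Step 2: By the law of cosines on triangle CKB: CB² = (7·√3)² + 11² − 2·7·√3·11·cos(90°) = 268, so CB = 2·√67.

Therefore, the length of CB = 2·√67.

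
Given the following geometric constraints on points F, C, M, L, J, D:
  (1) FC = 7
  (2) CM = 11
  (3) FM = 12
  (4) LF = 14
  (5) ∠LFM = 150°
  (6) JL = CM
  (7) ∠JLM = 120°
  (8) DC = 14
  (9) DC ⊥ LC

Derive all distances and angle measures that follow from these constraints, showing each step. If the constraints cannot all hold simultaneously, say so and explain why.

The constraints are consistent.

From the given relations:
  JL = CM = 11

Step 1: From MF = 12, FL = 14, and ∠MFL = 150°, by the law of cosines:
  ML² = MF² + FL² - 2·MF·FL·cos(150°) = 144 + 196 + 291 = 631
  ML ≈ 25.12

Step 2: From FC = 7, FM = 12, CM = 11, by the inverse law of cosines:
  cos(∠CFM) = (FC² + FM² - CM²) / (2·FC·FM)
  ∠CFM = 64.62°

Step 3: From CF = 7, CM = 11, FM = 12, by the inverse law of cosines:
  cos(∠FCM) = (CF² + CM² - FM²) / (2·CF·CM)
  ∠FCM = 80.28°

Step 4: From MC = 11, MF = 12, CF = 7, by the inverse law of cosines:
  cos(∠CMF) = (MC² + MF² - CF²) / (2·MC·MF)
  ∠CMF = 35.1°

Step 5: From ML = 25.12, LJ = 11, and ∠MLJ = 120°, by the law of cosines:
  MJ² = ML² + LJ² - 2·ML·LJ·cos(120°) = 631 + 121 + 276.3 = 1028
  MJ ≈ 32.07

Step 6: From MF = 12, ML = 25.12, FL = 14, by the inverse law of cosines:
  cos(∠FML) = (MF² + ML² - FL²) / (2·MF·ML)
  ∠FML = 16.18°

Step 7: From LF = 14, LM = 25.12, FM = 12, by the inverse law of cosines:
  cos(∠FLM) = (LF² + LM² - FM²) / (2·LF·LM)
  ∠FLM = 13.82°

Step 8: From MJ = 32.07, ML = 25.12, JL = 11, by the inverse law of cosines:
  cos(∠JML) = (MJ² + ML² - JL²) / (2·MJ·ML)
  ∠JML = 17.28°

Step 9: From JL = 11, JM = 32.07, LM = 25.12, by the inverse law of cosines:
  cos(∠LJM) = (JL² + JM² - LM²) / (2·JL·JM)
  ∠LJM = 42.72°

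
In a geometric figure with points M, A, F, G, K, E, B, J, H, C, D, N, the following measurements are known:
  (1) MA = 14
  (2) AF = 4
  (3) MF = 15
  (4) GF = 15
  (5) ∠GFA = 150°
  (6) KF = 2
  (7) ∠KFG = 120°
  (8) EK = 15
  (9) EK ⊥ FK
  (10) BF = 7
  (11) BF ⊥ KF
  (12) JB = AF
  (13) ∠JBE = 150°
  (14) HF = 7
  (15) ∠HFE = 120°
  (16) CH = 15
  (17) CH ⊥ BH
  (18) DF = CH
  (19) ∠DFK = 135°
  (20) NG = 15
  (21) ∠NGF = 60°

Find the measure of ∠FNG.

Step 1: By the law of cosines on triangle NGF: NF² = 15² + 15² − 2·15·15·cos(60°) = 225, so NF = 15.
Step 2: By the inverse law of cosines on triangle FNG: cos(∠FNG) = (15² + 15² − 15²) / (2·15·15) = 225/450 = 0.5, so ∠FNG = 60°.

Therefore, the measure of angle ∠FNG = 60°.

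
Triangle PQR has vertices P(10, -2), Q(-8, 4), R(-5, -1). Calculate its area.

Using the Shoelace formula for a triangle:
Area = (1/2)|x0(y1 - y2) + x1(y2 - y0) + x2(y0 - y1)|
Area = (1/2)|10(4 - -1) + -8(-1 - -2) + -5(-2 - 4)|
Area = (1/2)|50 + -8 + 30|
Area = (1/2)|72|
Area = (1/2)(72)
Area = 36

36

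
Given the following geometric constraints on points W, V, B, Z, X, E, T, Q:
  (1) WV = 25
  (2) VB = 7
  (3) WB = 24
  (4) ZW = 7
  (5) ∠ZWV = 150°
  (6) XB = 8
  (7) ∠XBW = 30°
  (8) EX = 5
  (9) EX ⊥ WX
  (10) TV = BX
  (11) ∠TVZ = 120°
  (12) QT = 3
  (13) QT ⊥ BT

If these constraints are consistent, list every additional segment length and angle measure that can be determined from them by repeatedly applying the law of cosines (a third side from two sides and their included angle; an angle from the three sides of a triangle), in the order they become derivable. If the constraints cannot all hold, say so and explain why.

The constraints are consistent. Derivable facts, in order:
After 1 step:
- VZ ≈ 31.26
- WX ≈ 17.53
- ∠BVW = 73.74°
- ∠BWV = 16.26°
- ∠VBW = 90°
After 2 steps:
- WE ≈ 18.23
- ZT ≈ 35.93
- ∠BWX = 13.19°
- ∠BXW = 136.81°
- ∠VZW = 23.57°
- ∠WVZ = 6.43°
After 3 steps:
- ∠EWX = 15.92°
- ∠TZV = 11.12°
- ∠VTZ = 48.88°
- ∠WEX = 74.08°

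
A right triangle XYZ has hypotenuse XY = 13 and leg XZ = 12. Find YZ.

By the Pythagorean theorem: YZ^2 = XY^2 - XZ^2
YZ^2 = 13^2 - 12^2 = 169 - 144 = 25
YZ = sqrt(25) = 5

5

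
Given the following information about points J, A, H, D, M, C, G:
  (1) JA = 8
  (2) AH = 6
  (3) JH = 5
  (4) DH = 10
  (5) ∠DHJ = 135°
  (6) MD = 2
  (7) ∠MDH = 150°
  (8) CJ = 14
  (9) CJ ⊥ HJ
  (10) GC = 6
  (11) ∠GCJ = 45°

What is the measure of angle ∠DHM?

Step 1: By the law of cosines on triangle HDM: HM² = 10² + 2² − 2·10·2·cos(150°) = 138.64, so HM ≈ 11.77.
Step 2: By the inverse law of cosines on triangle DHM: cos(∠DHM) = (10² + 11.77² − 2²) / (2·10·11.77) = 234.64/235.49 = 0.9964, so ∠DHM = 4.87°.

Therefore, the measure of angle ∠DHM = 4.87°.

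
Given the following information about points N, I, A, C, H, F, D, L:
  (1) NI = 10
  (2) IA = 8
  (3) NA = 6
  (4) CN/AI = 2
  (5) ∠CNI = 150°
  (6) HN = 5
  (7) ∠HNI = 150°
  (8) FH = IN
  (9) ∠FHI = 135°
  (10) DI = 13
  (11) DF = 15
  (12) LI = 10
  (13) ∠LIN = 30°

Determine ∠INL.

Step 1: By the law of cosines on triangle NIL: NL² = 10² + 10² − 2·10·10·cos(30°) = 26.79, so NL ≈ 5.18.
Step 2: By the inverse law of cosines on triangle INL: cos(∠INL) = (10² + 5.18² − 10²) / (2·10·5.18) = 26.79/103.53 = 0.2588, so ∠INL = 75°.

Therefore, the measure of angle ∠INL = 75°.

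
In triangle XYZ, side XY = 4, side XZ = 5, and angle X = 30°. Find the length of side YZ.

When two sides and the included angle are known, the law of cosines gives the third side.
c^2 = a^2 + b^2 - 2ab cos(C) generalizes the Pythagorean theorem to non-right triangles.
Here: YZ^2 = 16 + 25 - 40*(sqrt(3)/2) = 41 - 20*sqrt(3)
YZ = sqrt(41 - 20*sqrt(3))

sqrt(41 - 20*sqrt(3))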